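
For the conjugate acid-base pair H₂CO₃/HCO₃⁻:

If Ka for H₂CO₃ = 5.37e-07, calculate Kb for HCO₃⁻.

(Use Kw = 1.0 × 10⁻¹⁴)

For a conjugate pair Ka × Kb = Kw, so Kb = Kw/Ka = 1.0 × 10⁻¹⁴ / 5.37e-07 = 1.86e-08.

K_b = 1.86e-08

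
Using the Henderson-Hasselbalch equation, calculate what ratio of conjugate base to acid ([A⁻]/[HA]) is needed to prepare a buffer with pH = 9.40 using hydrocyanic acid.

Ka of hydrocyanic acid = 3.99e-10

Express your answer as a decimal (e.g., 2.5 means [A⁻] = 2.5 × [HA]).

pKa = -log(3.99e-10) = 9.3990. pH = pKa + log([A⁻]/[HA]), so log([A⁻]/[HA]) = pH − pKa = 9.40 − 9.3990 = 0.0010. [A⁻]/[HA] = 10^(0.0010) = 1.00

[A⁻]/[HA] = 1.00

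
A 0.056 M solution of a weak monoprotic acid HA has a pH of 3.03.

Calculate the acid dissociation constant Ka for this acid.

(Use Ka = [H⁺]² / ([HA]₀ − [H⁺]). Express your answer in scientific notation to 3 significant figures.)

[H⁺] = 10^(−pH) = 10^(−3.03) = 9.333e-04 M. For HA ⇌ H⁺ + A⁻, Ka = [H⁺][A⁻]/[HA] = [H⁺]² / ([HA]₀ − [H⁺]) = (9.333e-04)² / (0.056 − 9.333e-04) = 1.58e-05.

K_a = 1.58e-05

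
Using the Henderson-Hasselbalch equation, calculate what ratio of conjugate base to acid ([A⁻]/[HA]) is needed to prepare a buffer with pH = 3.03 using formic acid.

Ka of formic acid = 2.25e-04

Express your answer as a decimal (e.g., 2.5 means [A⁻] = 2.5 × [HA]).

pKa = -log(2.25e-04) = 3.6478. pH = pKa + log([A⁻]/[HA]), so log([A⁻]/[HA]) = pH − pKa = 3.03 − 3.6478 = -0.6178. [A⁻]/[HA] = 10^(-0.6178) = 0.241

[A⁻]/[HA] = 0.241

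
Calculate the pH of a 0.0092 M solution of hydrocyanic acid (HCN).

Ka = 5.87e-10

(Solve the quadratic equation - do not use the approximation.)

x² + Ka×x - Ka×C = 0. Using quadratic formula: [H⁺] = 2.3236e-06

pH = 5.63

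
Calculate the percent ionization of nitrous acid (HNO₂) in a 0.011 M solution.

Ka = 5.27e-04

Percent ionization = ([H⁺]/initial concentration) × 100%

Using Ka equilibrium: x² + Ka×x - Ka×C = 0. Solving: [H⁺] = 2.1586e-03. Percent = (2.1586e-03/0.011) × 100

Percent ionization = 19.6%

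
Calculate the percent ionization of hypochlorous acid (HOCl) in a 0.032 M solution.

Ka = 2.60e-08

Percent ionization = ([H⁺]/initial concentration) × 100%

Using Ka equilibrium: x² + Ka×x - Ka×C = 0. Solving: [H⁺] = 2.8831e-05. Percent = (2.8831e-05/0.032) × 100

Percent ionization = 0.0901%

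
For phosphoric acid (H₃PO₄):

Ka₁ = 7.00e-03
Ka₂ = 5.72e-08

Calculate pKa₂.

pKa₂ = -log(Ka₂) = -log(5.72e-08) = 7.24.

pK_{a2} = 7.24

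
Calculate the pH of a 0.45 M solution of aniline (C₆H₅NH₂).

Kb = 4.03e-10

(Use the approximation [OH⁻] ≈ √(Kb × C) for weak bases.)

[OH⁻] = √(Kb × C) = √(4.03e-10 × 0.45) = 1.3467e-05. pOH = 4.87, pH = 14 - pOH

pH = 9.13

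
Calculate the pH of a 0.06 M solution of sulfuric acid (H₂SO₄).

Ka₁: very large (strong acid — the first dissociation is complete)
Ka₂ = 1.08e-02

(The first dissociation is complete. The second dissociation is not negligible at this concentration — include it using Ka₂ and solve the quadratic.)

First dissociation is complete: [H⁺]₀ = [HSO₄⁻]₀ = C = 0.06 M. Second dissociation HSO₄⁻ ⇌ H⁺ + SO₄²⁻: let x = [SO₄²⁻]. Ka₂ = (C + x)·x / (C − x) = 1.08e-02 → x² + (C + Ka₂)·x − Ka₂·C = 0 → x² + 0.07080·x − 6.480e-04 = 0. x = (−0.07080 + √(0.07080² + 4 × 6.480e-04)) / 2 = 8.2023e-03 M. [H⁺] = C + x = 0.06 + 8.2023e-03 = 6.8202e-02 M. pH = -log(6.8202e-02) = 1.17.

pH = 1.17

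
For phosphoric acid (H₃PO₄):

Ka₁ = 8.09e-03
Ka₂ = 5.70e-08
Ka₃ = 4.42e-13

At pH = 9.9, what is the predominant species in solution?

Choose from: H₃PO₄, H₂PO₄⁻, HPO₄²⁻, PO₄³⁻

pKa₁ = 2.09, pKa₂ = 7.24, pKa₃ = 12.35. For a polyprotic acid the predominant species crosses at each pKa: below pKa_n the protonated form dominates, above it the deprotonated form does. At pH = 9.9, the predominant species is HPO₄²⁻.

HPO₄²⁻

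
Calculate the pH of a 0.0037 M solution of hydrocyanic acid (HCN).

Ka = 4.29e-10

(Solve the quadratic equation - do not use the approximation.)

x² + Ka×x - Ka×C = 0. Using quadratic formula: [H⁺] = 1.2597e-06

pH = 5.90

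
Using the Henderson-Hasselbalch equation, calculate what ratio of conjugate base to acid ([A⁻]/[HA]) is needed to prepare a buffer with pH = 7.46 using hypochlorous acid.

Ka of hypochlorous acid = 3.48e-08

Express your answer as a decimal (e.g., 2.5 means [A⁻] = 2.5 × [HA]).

pKa = -log(3.48e-08) = 7.4584. pH = pKa + log([A⁻]/[HA]), so log([A⁻]/[HA]) = pH − pKa = 7.46 − 7.4584 = 0.0016. [A⁻]/[HA] = 10^(0.0016) = 1.00

[A⁻]/[HA] = 1.00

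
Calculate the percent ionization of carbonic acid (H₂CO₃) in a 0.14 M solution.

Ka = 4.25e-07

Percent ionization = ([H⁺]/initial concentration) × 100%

Using Ka equilibrium: x² + Ka×x - Ka×C = 0. Solving: [H⁺] = 2.4371e-04. Percent = (2.4371e-04/0.14) × 100

Percent ionization = 0.174%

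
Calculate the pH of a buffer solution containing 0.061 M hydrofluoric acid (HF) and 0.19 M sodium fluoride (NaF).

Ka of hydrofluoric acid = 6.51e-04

pKa = -log(6.51e-04) = 3.19. pH = pKa + log([A⁻]/[HA]) = 3.19 + log(0.19/0.061)

pH = 3.68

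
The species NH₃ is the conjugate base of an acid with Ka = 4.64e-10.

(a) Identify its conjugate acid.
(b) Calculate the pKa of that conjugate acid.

(a) The conjugate acid is formed by adding one H⁺ to NH₃, giving NH₄⁺. (b) pKa = -log(Ka) = -log(4.64e-10) = 9.33.

Conjugate acid: NH₄⁺; pK_a = 9.33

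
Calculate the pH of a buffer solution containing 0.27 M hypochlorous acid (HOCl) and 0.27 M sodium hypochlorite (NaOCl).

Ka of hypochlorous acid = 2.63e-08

pKa = -log(2.63e-08) = 7.58. pH = pKa + log([A⁻]/[HA]) = 7.58 + log(0.27/0.27)

pH = 7.58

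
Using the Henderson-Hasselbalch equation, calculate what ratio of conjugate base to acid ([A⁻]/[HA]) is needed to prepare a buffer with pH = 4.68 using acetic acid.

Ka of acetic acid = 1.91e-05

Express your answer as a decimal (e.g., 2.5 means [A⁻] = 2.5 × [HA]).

pKa = -log(1.91e-05) = 4.7190. pH = pKa + log([A⁻]/[HA]), so log([A⁻]/[HA]) = pH − pKa = 4.68 − 4.7190 = -0.0390. [A⁻]/[HA] = 10^(-0.0390) = 0.914

[A⁻]/[HA] = 0.914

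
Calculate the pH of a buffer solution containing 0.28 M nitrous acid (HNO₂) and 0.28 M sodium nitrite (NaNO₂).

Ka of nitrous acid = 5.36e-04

pKa = -log(5.36e-04) = 3.27. pH = pKa + log([A⁻]/[HA]) = 3.27 + log(0.28/0.28)

pH = 3.27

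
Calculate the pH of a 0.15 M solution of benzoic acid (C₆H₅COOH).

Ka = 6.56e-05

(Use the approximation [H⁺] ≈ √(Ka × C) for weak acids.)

[H⁺] = √(Ka × C) = √(6.56e-05 × 0.15) = 3.1369e-03. pH = -log(3.1369e-03)

pH = 2.50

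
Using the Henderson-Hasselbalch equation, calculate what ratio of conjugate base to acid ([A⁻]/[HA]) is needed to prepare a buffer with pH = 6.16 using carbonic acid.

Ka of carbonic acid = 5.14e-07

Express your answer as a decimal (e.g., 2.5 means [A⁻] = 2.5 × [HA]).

pKa = -log(5.14e-07) = 6.2890. pH = pKa + log([A⁻]/[HA]), so log([A⁻]/[HA]) = pH − pKa = 6.16 − 6.2890 = -0.1290. [A⁻]/[HA] = 10^(-0.1290) = 0.743

[A⁻]/[HA] = 0.743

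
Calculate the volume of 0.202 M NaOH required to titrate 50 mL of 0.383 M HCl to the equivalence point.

At equivalence: moles acid = moles base. moles HCl = 0.383 × 50/1000 = 0.01915 mol. V_base = moles / 0.202 × 1000 = 94.8 mL.

V_{base} = 94.8 mL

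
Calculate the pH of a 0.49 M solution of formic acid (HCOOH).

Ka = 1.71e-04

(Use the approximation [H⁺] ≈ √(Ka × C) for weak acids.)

[H⁺] = √(Ka × C) = √(1.71e-04 × 0.49) = 9.1537e-03. pH = -log(9.1537e-03)

pH = 2.04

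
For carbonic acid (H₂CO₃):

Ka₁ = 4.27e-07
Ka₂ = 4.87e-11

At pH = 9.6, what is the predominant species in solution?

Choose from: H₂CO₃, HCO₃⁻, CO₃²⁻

pKa₁ = 6.37, pKa₂ = 10.31. For a polyprotic acid the predominant species crosses at each pKa: below pKa_n the protonated form dominates, above it the deprotonated form does. At pH = 9.6, the predominant species is HCO₃⁻.

HCO₃⁻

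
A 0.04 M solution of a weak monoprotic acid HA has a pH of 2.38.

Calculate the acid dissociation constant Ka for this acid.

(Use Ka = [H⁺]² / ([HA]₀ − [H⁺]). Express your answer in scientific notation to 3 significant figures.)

[H⁺] = 10^(−pH) = 10^(−2.38) = 4.169e-03 M. For HA ⇌ H⁺ + A⁻, Ka = [H⁺][A⁻]/[HA] = [H⁺]² / ([HA]₀ − [H⁺]) = (4.169e-03)² / (0.04 − 4.169e-03) = 4.85e-04.

K_a = 4.85e-04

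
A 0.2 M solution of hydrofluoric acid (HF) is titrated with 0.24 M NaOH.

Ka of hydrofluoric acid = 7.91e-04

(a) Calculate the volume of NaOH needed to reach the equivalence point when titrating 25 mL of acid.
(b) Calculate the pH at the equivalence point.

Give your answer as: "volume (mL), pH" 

moles acid = 0.2 × 25/1000 = 0.005 mol; V_base = moles/0.24 × 1000 = 20.8 mL. At equivalence only the conjugate base is present: [A⁻] = 0.005/0.046 = 1.0909e-01 M. Kb = Kw/Ka = 1.26e-11; [OH⁻] = √(Kb × [A⁻]) = 1.1744e-06; pOH = 5.93; pH = 14 - pOH = 8.07.

V = 20.8 mL, pH = 8.07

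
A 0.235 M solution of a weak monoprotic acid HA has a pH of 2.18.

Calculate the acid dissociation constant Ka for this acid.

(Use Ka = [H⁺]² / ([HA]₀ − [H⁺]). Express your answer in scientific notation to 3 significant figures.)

[H⁺] = 10^(−pH) = 10^(−2.18) = 6.607e-03 M. For HA ⇌ H⁺ + A⁻, Ka = [H⁺][A⁻]/[HA] = [H⁺]² / ([HA]₀ − [H⁺]) = (6.607e-03)² / (0.235 − 6.607e-03) = 1.91e-04.

K_a = 1.91e-04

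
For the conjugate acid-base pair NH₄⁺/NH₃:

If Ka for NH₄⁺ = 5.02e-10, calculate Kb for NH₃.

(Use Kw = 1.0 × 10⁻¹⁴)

For a conjugate pair Ka × Kb = Kw, so Kb = Kw/Ka = 1.0 × 10⁻¹⁴ / 5.02e-10 = 1.99e-05.

K_b = 1.99e-05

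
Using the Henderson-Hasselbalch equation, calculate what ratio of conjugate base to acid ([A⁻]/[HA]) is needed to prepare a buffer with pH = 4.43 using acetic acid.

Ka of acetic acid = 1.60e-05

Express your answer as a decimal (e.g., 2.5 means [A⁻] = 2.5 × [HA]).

pKa = -log(1.60e-05) = 4.7959. pH = pKa + log([A⁻]/[HA]), so log([A⁻]/[HA]) = pH − pKa = 4.43 − 4.7959 = -0.3659. [A⁻]/[HA] = 10^(-0.3659) = 0.431

[A⁻]/[HA] = 0.431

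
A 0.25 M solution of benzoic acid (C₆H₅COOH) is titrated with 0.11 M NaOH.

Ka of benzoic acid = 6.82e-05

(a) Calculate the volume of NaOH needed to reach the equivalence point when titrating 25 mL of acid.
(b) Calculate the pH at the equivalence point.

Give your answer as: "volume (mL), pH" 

moles acid = 0.25 × 25/1000 = 0.00625 mol; V_base = moles/0.11 × 1000 = 56.8 mL. At equivalence only the conjugate base is present: [A⁻] = 0.00625/0.082 = 7.6389e-02 M. Kb = Kw/Ka = 1.47e-10; [OH⁻] = √(Kb × [A⁻]) = 3.3467e-06; pOH = 5.48; pH = 14 - pOH = 8.52.

V = 56.8 mL, pH = 8.52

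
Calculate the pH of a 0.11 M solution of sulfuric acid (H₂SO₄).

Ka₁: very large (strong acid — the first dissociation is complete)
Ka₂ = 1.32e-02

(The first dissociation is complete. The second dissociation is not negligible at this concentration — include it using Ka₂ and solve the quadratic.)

First dissociation is complete: [H⁺]₀ = [HSO₄⁻]₀ = C = 0.11 M. Second dissociation HSO₄⁻ ⇌ H⁺ + SO₄²⁻: let x = [SO₄²⁻]. Ka₂ = (C + x)·x / (C − x) = 1.32e-02 → x² + (C + Ka₂)·x − Ka₂·C = 0 → x² + 0.12320·x − 1.452e-03 = 0. x = (−0.12320 + √(0.12320² + 4 × 1.452e-03)) / 2 = 1.0833e-02 M. [H⁺] = C + x = 0.11 + 1.0833e-02 = 1.2083e-01 M. pH = -log(1.2083e-01) = 0.92.

pH = 0.92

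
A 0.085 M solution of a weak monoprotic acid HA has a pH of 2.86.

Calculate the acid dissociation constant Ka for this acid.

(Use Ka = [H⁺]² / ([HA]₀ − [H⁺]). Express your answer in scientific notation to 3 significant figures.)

[H⁺] = 10^(−pH) = 10^(−2.86) = 1.380e-03 M. For HA ⇌ H⁺ + A⁻, Ka = [H⁺][A⁻]/[HA] = [H⁺]² / ([HA]₀ − [H⁺]) = (1.380e-03)² / (0.085 − 1.380e-03) = 2.28e-05.

K_a = 2.28e-05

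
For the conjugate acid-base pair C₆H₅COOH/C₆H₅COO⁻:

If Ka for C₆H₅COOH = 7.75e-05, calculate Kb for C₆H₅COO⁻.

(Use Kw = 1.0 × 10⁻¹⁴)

For a conjugate pair Ka × Kb = Kw, so Kb = Kw/Ka = 1.0 × 10⁻¹⁴ / 7.75e-05 = 1.29e-10.

K_b = 1.29e-10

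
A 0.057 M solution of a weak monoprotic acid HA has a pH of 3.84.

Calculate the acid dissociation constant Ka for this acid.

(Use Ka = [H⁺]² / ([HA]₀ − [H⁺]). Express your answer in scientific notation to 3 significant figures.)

[H⁺] = 10^(−pH) = 10^(−3.84) = 1.445e-04 M. For HA ⇌ H⁺ + A⁻, Ka = [H⁺][A⁻]/[HA] = [H⁺]² / ([HA]₀ − [H⁺]) = (1.445e-04)² / (0.057 − 1.445e-04) = 3.67e-07.

K_a = 3.67e-07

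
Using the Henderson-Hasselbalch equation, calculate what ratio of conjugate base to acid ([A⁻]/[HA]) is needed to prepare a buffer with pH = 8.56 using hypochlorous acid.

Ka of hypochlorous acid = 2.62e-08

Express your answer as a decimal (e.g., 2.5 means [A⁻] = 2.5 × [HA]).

pKa = -log(2.62e-08) = 7.5817. pH = pKa + log([A⁻]/[HA]), so log([A⁻]/[HA]) = pH − pKa = 8.56 − 7.5817 = 0.9783. [A⁻]/[HA] = 10^(0.9783) = 9.51

[A⁻]/[HA] = 9.51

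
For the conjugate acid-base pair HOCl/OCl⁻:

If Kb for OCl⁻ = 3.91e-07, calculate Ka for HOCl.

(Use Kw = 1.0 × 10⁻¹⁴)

For a conjugate pair Ka × Kb = Kw, so Ka = Kw/Kb = 1.0 × 10⁻¹⁴ / 3.91e-07 = 2.56e-08.

K_a = 2.56e-08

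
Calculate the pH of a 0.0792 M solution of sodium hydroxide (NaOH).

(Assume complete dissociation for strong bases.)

[OH⁻] = 0.0792 M for strong base. pOH = -log[OH⁻] = 1.10, pH = 14 - pOH

pH = 12.90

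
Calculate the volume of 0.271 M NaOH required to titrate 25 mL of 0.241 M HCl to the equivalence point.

At equivalence: moles acid = moles base. moles HCl = 0.241 × 25/1000 = 0.006025 mol. V_base = moles / 0.271 × 1000 = 22.2 mL.

V_{base} = 22.2 mL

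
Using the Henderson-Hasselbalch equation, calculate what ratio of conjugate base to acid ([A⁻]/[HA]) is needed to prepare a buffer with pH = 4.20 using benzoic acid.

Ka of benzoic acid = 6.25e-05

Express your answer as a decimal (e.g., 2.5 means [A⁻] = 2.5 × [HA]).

pKa = -log(6.25e-05) = 4.2041. pH = pKa + log([A⁻]/[HA]), so log([A⁻]/[HA]) = pH − pKa = 4.20 − 4.2041 = -0.0041. [A⁻]/[HA] = 10^(-0.0041) = 0.991

[A⁻]/[HA] = 0.991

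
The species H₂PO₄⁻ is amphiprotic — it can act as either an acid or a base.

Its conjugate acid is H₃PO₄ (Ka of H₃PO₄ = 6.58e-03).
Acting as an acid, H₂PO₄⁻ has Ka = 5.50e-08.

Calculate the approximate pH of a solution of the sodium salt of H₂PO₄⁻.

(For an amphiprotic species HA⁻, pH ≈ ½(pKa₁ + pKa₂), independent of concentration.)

pKa₁ = -log(6.58e-03) = 2.18; pKa₂ = -log(5.50e-08) = 7.26. For an amphiprotic species, pH ≈ ½(pKa₁ + pKa₂) = ½(2.18 + 7.26) = 4.72.

pH = 4.72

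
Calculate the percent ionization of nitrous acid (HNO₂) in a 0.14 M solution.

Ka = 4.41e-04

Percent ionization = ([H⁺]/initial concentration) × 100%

Using Ka equilibrium: x² + Ka×x - Ka×C = 0. Solving: [H⁺] = 7.6401e-03. Percent = (7.6401e-03/0.14) × 100

Percent ionization = 5.46%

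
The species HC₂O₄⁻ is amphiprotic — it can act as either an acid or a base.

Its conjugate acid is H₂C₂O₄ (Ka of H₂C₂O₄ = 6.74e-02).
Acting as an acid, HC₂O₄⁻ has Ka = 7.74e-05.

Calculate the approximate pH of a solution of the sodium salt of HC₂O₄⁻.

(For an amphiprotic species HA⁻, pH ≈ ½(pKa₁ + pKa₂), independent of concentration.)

pKa₁ = -log(6.74e-02) = 1.17; pKa₂ = -log(7.74e-05) = 4.11. For an amphiprotic species, pH ≈ ½(pKa₁ + pKa₂) = ½(1.17 + 4.11) = 2.64.

pH = 2.64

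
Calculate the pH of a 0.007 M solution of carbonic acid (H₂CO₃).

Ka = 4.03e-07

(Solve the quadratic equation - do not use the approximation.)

x² + Ka×x - Ka×C = 0. Using quadratic formula: [H⁺] = 5.2912e-05

pH = 4.28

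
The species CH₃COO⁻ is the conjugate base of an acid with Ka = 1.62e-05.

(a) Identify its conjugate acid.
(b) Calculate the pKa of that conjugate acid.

(a) The conjugate acid is formed by adding one H⁺ to CH₃COO⁻, giving CH₃COOH. (b) pKa = -log(Ka) = -log(1.62e-05) = 4.79.

Conjugate acid: CH₃COOH; pK_a = 4.79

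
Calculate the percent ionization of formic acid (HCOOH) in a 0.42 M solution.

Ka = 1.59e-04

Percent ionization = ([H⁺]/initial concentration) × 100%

Using Ka equilibrium: x² + Ka×x - Ka×C = 0. Solving: [H⁺] = 8.0928e-03. Percent = (8.0928e-03/0.42) × 100

Percent ionization = 1.93%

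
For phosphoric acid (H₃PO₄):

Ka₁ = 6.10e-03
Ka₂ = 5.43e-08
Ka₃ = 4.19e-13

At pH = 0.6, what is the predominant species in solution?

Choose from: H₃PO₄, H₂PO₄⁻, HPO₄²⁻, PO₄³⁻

pKa₁ = 2.21, pKa₂ = 7.27, pKa₃ = 12.38. For a polyprotic acid the predominant species crosses at each pKa: below pKa_n the protonated form dominates, above it the deprotonated form does. At pH = 0.6, the predominant species is H₃PO₄.

H₃PO₄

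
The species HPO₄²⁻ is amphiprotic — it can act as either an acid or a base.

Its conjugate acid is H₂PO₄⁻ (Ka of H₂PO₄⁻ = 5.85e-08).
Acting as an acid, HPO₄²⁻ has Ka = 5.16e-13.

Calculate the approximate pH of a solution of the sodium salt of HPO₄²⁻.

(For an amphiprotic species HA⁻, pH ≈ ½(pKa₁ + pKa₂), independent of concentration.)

pKa₁ = -log(5.85e-08) = 7.23; pKa₂ = -log(5.16e-13) = 12.29. For an amphiprotic species, pH ≈ ½(pKa₁ + pKa₂) = ½(7.23 + 12.29) = 9.76.

pH = 9.76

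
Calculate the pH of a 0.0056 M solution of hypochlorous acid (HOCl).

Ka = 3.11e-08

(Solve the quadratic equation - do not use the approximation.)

x² + Ka×x - Ka×C = 0. Using quadratic formula: [H⁺] = 1.3181e-05

pH = 4.88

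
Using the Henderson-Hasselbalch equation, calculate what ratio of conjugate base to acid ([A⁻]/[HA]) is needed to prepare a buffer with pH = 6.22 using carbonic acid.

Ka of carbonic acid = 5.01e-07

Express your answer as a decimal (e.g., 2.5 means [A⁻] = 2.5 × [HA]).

pKa = -log(5.01e-07) = 6.3002. pH = pKa + log([A⁻]/[HA]), so log([A⁻]/[HA]) = pH − pKa = 6.22 − 6.3002 = -0.0802. [A⁻]/[HA] = 10^(-0.0802) = 0.831

[A⁻]/[HA] = 0.831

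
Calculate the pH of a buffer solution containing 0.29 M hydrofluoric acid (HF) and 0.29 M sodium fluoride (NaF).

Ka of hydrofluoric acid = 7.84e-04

pKa = -log(7.84e-04) = 3.11. pH = pKa + log([A⁻]/[HA]) = 3.11 + log(0.29/0.29)

pH = 3.11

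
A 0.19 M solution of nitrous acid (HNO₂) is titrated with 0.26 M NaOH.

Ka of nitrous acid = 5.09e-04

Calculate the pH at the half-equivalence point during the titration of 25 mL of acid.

At half-equivalence [HA] = [A⁻], so Henderson-Hasselbalch gives pH = pKa = -log(5.09e-04) = 3.29.

pH = pKa = 3.29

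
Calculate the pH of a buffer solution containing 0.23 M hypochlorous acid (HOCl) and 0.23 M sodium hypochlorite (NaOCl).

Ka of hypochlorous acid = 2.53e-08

pKa = -log(2.53e-08) = 7.60. pH = pKa + log([A⁻]/[HA]) = 7.60 + log(0.23/0.23)

pH = 7.60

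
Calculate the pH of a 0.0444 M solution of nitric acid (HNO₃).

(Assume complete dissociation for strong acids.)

[H⁺] = 0.0444 M for strong acid. pH = -log[H⁺] = -log(0.0444)

pH = 1.35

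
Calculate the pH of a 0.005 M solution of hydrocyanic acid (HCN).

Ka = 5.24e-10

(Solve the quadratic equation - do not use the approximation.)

x² + Ka×x - Ka×C = 0. Using quadratic formula: [H⁺] = 1.6184e-06

pH = 5.79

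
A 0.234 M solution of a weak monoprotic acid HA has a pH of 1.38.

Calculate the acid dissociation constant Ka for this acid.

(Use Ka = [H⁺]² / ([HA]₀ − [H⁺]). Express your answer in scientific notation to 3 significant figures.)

[H⁺] = 10^(−pH) = 10^(−1.38) = 4.169e-02 M. For HA ⇌ H⁺ + A⁻, Ka = [H⁺][A⁻]/[HA] = [H⁺]² / ([HA]₀ − [H⁺]) = (4.169e-02)² / (0.234 − 4.169e-02) = 9.04e-03.

K_a = 9.04e-03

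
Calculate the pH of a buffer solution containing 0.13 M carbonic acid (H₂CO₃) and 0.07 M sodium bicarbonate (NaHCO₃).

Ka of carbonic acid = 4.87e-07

pKa = -log(4.87e-07) = 6.31. pH = pKa + log([A⁻]/[HA]) = 6.31 + log(0.07/0.13)

pH = 6.04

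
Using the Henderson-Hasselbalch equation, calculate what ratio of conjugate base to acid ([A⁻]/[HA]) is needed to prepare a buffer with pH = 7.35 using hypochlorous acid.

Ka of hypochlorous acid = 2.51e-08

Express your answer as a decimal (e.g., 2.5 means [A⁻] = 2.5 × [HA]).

pKa = -log(2.51e-08) = 7.6003. pH = pKa + log([A⁻]/[HA]), so log([A⁻]/[HA]) = pH − pKa = 7.35 − 7.6003 = -0.2503. [A⁻]/[HA] = 10^(-0.2503) = 0.562

[A⁻]/[HA] = 0.562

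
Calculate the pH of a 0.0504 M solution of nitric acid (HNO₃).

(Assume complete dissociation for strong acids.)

[H⁺] = 0.0504 M for strong acid. pH = -log[H⁺] = -log(0.0504)

pH = 1.30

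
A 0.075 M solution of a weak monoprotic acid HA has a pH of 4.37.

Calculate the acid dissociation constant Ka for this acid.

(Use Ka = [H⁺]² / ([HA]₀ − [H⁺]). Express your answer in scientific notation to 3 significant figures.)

[H⁺] = 10^(−pH) = 10^(−4.37) = 4.266e-05 M. For HA ⇌ H⁺ + A⁻, Ka = [H⁺][A⁻]/[HA] = [H⁺]² / ([HA]₀ − [H⁺]) = (4.266e-05)² / (0.075 − 4.266e-05) = 2.43e-08.

K_a = 2.43e-08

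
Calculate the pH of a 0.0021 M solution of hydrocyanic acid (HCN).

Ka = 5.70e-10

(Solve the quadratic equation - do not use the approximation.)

x² + Ka×x - Ka×C = 0. Using quadratic formula: [H⁺] = 1.0938e-06

pH = 5.96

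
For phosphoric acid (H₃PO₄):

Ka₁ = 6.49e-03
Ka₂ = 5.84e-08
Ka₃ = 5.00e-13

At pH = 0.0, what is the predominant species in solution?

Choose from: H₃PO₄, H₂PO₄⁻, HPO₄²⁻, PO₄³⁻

pKa₁ = 2.19, pKa₂ = 7.23, pKa₃ = 12.30. For a polyprotic acid the predominant species crosses at each pKa: below pKa_n the protonated form dominates, above it the deprotonated form does. At pH = 0.0, the predominant species is H₃PO₄.

H₃PO₄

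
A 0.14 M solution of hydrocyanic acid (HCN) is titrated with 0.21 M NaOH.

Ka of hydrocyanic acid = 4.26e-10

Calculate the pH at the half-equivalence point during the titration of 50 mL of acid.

At half-equivalence [HA] = [A⁻], so Henderson-Hasselbalch gives pH = pKa = -log(4.26e-10) = 9.37.

pH = pKa = 9.37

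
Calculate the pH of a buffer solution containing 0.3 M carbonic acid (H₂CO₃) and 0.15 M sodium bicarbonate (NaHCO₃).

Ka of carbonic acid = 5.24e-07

pKa = -log(5.24e-07) = 6.28. pH = pKa + log([A⁻]/[HA]) = 6.28 + log(0.15/0.3)

pH = 5.98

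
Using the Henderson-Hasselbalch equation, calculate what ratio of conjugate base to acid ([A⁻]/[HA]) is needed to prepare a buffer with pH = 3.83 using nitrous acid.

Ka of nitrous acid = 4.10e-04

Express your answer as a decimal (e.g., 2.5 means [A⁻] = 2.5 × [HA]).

pKa = -log(4.10e-04) = 3.3872. pH = pKa + log([A⁻]/[HA]), so log([A⁻]/[HA]) = pH − pKa = 3.83 − 3.3872 = 0.4428. [A⁻]/[HA] = 10^(0.4428) = 2.77

[A⁻]/[HA] = 2.77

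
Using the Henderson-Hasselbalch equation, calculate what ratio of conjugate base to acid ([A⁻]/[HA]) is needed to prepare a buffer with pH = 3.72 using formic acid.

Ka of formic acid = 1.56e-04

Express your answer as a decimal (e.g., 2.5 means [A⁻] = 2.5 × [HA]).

pKa = -log(1.56e-04) = 3.8069. pH = pKa + log([A⁻]/[HA]), so log([A⁻]/[HA]) = pH − pKa = 3.72 − 3.8069 = -0.0869. [A⁻]/[HA] = 10^(-0.0869) = 0.819

[A⁻]/[HA] = 0.819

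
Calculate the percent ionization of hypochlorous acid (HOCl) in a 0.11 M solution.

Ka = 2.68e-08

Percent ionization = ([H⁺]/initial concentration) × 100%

Using Ka equilibrium: x² + Ka×x - Ka×C = 0. Solving: [H⁺] = 5.4282e-05. Percent = (5.4282e-05/0.11) × 100

Percent ionization = 0.0493%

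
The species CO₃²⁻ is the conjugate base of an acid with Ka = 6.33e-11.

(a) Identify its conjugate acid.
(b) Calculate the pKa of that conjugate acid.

(a) The conjugate acid is formed by adding one H⁺ to CO₃²⁻, giving HCO₃⁻. (b) pKa = -log(Ka) = -log(6.33e-11) = 10.20.

Conjugate acid: HCO₃⁻; pK_a = 10.20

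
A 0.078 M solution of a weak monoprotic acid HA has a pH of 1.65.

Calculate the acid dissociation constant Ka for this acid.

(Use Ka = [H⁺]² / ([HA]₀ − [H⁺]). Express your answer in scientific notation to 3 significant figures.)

[H⁺] = 10^(−pH) = 10^(−1.65) = 2.239e-02 M. For HA ⇌ H⁺ + A⁻, Ka = [H⁺][A⁻]/[HA] = [H⁺]² / ([HA]₀ − [H⁺]) = (2.239e-02)² / (0.078 − 2.239e-02) = 9.01e-03.

K_a = 9.01e-03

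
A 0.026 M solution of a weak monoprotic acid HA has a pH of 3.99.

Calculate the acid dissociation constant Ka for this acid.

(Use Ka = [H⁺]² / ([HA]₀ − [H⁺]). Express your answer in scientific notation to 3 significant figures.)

[H⁺] = 10^(−pH) = 10^(−3.99) = 1.023e-04 M. For HA ⇌ H⁺ + A⁻, Ka = [H⁺][A⁻]/[HA] = [H⁺]² / ([HA]₀ − [H⁺]) = (1.023e-04)² / (0.026 − 1.023e-04) = 4.04e-07.

K_a = 4.04e-07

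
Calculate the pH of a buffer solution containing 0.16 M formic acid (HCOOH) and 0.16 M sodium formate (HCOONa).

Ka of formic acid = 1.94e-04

pKa = -log(1.94e-04) = 3.71. pH = pKa + log([A⁻]/[HA]) = 3.71 + log(0.16/0.16)

pH = 3.71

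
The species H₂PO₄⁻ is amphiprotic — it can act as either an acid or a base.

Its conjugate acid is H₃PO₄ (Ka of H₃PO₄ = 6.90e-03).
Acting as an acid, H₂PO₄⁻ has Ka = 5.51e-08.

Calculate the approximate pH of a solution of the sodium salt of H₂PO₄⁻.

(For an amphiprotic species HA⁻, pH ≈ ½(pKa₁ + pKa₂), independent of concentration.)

pKa₁ = -log(6.90e-03) = 2.16; pKa₂ = -log(5.51e-08) = 7.26. For an amphiprotic species, pH ≈ ½(pKa₁ + pKa₂) = ½(2.16 + 7.26) = 4.71.

pH = 4.71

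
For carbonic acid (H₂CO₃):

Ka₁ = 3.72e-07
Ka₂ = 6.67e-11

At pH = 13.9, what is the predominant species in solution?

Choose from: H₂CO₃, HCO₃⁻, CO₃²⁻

pKa₁ = 6.43, pKa₂ = 10.18. For a polyprotic acid the predominant species crosses at each pKa: below pKa_n the protonated form dominates, above it the deprotonated form does. At pH = 13.9, the predominant species is CO₃²⁻.

CO₃²⁻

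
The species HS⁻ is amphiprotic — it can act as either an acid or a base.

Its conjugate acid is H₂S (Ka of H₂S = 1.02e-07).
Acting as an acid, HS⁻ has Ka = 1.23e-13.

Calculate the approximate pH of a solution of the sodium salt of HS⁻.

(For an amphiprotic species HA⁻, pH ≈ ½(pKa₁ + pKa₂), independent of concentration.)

pKa₁ = -log(1.02e-07) = 6.99; pKa₂ = -log(1.23e-13) = 12.91. For an amphiprotic species, pH ≈ ½(pKa₁ + pKa₂) = ½(6.99 + 12.91) = 9.95.

pH = 9.95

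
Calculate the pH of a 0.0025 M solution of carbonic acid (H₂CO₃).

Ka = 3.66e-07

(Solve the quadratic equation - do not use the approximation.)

x² + Ka×x - Ka×C = 0. Using quadratic formula: [H⁺] = 3.0067e-05

pH = 4.52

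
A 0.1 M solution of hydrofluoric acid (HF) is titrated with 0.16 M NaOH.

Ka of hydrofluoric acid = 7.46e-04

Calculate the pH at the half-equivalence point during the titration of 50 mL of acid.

At half-equivalence [HA] = [A⁻], so Henderson-Hasselbalch gives pH = pKa = -log(7.46e-04) = 3.13.

pH = pKa = 3.13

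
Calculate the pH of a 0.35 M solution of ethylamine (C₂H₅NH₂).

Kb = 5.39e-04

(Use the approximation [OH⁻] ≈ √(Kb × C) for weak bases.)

[OH⁻] = √(Kb × C) = √(5.39e-04 × 0.35) = 1.3735e-02. pOH = 1.86, pH = 14 - pOH

pH = 12.14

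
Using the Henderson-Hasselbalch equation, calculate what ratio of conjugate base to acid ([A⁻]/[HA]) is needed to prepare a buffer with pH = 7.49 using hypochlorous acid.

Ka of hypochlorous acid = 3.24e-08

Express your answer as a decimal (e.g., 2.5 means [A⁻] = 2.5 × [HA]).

pKa = -log(3.24e-08) = 7.4895. pH = pKa + log([A⁻]/[HA]), so log([A⁻]/[HA]) = pH − pKa = 7.49 − 7.4895 = 0.0005. [A⁻]/[HA] = 10^(0.0005) = 1.00

[A⁻]/[HA] = 1.00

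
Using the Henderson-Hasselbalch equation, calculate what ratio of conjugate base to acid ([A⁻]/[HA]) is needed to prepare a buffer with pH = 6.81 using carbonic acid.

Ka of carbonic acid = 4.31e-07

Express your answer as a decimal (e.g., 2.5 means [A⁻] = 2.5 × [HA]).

pKa = -log(4.31e-07) = 6.3655. pH = pKa + log([A⁻]/[HA]), so log([A⁻]/[HA]) = pH − pKa = 6.81 − 6.3655 = 0.4445. [A⁻]/[HA] = 10^(0.4445) = 2.78

[A⁻]/[HA] = 2.78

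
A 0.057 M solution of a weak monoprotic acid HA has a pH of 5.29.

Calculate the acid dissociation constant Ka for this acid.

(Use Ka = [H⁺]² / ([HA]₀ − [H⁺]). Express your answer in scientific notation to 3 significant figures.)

[H⁺] = 10^(−pH) = 10^(−5.29) = 5.129e-06 M. For HA ⇌ H⁺ + A⁻, Ka = [H⁺][A⁻]/[HA] = [H⁺]² / ([HA]₀ − [H⁺]) = (5.129e-06)² / (0.057 − 5.129e-06) = 4.61e-10.

K_a = 4.61e-10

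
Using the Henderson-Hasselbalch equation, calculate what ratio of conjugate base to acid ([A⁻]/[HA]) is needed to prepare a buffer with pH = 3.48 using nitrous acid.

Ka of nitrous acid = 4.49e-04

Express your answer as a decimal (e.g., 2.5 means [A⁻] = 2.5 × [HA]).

pKa = -log(4.49e-04) = 3.3478. pH = pKa + log([A⁻]/[HA]), so log([A⁻]/[HA]) = pH − pKa = 3.48 − 3.3478 = 0.1322. [A⁻]/[HA] = 10^(0.1322) = 1.36

[A⁻]/[HA] = 1.36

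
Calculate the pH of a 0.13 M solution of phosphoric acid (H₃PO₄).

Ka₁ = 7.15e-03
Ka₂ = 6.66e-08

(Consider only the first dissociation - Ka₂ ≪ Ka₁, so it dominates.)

First dissociation dominates. From Ka₁ = [H⁺][HA⁻]/[H₂A], x² + Ka₁·x − Ka₁·C = 0 with C = 0.13 M and Ka₁ = 7.15e-03. Solving: [H⁺] = (−Ka₁ + √(Ka₁² + 4·Ka₁·C)) / 2 = 2.7122e-02 M. pH = -log(2.7122e-02) = 1.57.

pH = 1.57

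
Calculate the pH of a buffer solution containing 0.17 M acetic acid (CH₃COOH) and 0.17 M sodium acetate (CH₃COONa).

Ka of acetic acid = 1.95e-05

pKa = -log(1.95e-05) = 4.71. pH = pKa + log([A⁻]/[HA]) = 4.71 + log(0.17/0.17)

pH = 4.71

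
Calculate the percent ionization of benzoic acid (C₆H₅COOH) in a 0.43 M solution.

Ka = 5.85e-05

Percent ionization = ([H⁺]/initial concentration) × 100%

Using Ka equilibrium: x² + Ka×x - Ka×C = 0. Solving: [H⁺] = 4.9863e-03. Percent = (4.9863e-03/0.43) × 100

Percent ionization = 1.16%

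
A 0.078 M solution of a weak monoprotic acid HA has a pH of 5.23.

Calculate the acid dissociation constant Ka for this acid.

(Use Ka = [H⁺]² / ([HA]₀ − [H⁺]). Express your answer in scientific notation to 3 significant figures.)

[H⁺] = 10^(−pH) = 10^(−5.23) = 5.888e-06 M. For HA ⇌ H⁺ + A⁻, Ka = [H⁺][A⁻]/[HA] = [H⁺]² / ([HA]₀ − [H⁺]) = (5.888e-06)² / (0.078 − 5.888e-06) = 4.45e-10.

K_a = 4.45e-10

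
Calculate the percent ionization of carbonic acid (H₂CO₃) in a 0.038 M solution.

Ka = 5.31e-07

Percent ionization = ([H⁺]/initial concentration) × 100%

Using Ka equilibrium: x² + Ka×x - Ka×C = 0. Solving: [H⁺] = 1.4178e-04. Percent = (1.4178e-04/0.038) × 100

Percent ionization = 0.373%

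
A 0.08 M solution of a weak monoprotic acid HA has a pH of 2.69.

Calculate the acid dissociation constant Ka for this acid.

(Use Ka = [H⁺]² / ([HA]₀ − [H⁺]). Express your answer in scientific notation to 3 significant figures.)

[H⁺] = 10^(−pH) = 10^(−2.69) = 2.042e-03 M. For HA ⇌ H⁺ + A⁻, Ka = [H⁺][A⁻]/[HA] = [H⁺]² / ([HA]₀ − [H⁺]) = (2.042e-03)² / (0.08 − 2.042e-03) = 5.35e-05.

K_a = 5.35e-05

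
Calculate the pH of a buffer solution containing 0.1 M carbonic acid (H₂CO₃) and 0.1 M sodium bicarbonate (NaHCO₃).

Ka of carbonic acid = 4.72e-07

pKa = -log(4.72e-07) = 6.33. pH = pKa + log([A⁻]/[HA]) = 6.33 + log(0.1/0.1)

pH = 6.33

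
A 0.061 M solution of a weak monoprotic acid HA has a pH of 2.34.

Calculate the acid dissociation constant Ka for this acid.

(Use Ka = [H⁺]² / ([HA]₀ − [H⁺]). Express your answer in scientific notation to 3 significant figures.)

[H⁺] = 10^(−pH) = 10^(−2.34) = 4.571e-03 M. For HA ⇌ H⁺ + A⁻, Ka = [H⁺][A⁻]/[HA] = [H⁺]² / ([HA]₀ − [H⁺]) = (4.571e-03)² / (0.061 − 4.571e-03) = 3.70e-04.

K_a = 3.70e-04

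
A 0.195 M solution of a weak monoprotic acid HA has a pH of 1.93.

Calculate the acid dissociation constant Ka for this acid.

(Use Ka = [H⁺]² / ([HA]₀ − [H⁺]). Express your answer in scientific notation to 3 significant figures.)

[H⁺] = 10^(−pH) = 10^(−1.93) = 1.175e-02 M. For HA ⇌ H⁺ + A⁻, Ka = [H⁺][A⁻]/[HA] = [H⁺]² / ([HA]₀ − [H⁺]) = (1.175e-02)² / (0.195 − 1.175e-02) = 7.53e-04.

K_a = 7.53e-04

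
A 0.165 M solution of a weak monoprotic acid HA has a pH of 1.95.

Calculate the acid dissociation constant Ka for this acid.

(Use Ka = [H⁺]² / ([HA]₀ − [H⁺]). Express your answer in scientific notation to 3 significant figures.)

[H⁺] = 10^(−pH) = 10^(−1.95) = 1.122e-02 M. For HA ⇌ H⁺ + A⁻, Ka = [H⁺][A⁻]/[HA] = [H⁺]² / ([HA]₀ − [H⁺]) = (1.122e-02)² / (0.165 − 1.122e-02) = 8.19e-04.

K_a = 8.19e-04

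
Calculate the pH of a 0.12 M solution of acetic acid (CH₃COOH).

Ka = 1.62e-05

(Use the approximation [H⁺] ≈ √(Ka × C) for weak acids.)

[H⁺] = √(Ka × C) = √(1.62e-05 × 0.12) = 1.3943e-03. pH = -log(1.3943e-03)

pH = 2.86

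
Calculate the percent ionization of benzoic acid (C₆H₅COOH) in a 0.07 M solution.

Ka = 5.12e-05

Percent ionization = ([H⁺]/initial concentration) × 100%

Using Ka equilibrium: x² + Ka×x - Ka×C = 0. Solving: [H⁺] = 1.8677e-03. Percent = (1.8677e-03/0.07) × 100

Percent ionization = 2.67%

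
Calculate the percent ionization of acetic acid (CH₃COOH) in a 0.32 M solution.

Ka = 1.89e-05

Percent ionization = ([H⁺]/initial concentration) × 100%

Using Ka equilibrium: x² + Ka×x - Ka×C = 0. Solving: [H⁺] = 2.4498e-03. Percent = (2.4498e-03/0.32) × 100

Percent ionization = 0.766%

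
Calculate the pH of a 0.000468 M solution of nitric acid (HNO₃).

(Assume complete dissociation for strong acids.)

[H⁺] = 0.000468 M for strong acid. pH = -log[H⁺] = -log(0.000468)

pH = 3.33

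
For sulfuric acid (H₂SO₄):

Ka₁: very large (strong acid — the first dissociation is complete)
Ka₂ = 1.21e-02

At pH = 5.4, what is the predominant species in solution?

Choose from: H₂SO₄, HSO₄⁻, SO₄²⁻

The first dissociation is complete, so H₂SO₄ itself is never the predominant species in water; pKa₂ = -log(1.21e-02) = 1.92. For a polyprotic acid the predominant species crosses at each pKa: below pKa_n the protonated form dominates, above it the deprotonated form does. At pH = 5.4, the predominant species is SO₄²⁻.

SO₄²⁻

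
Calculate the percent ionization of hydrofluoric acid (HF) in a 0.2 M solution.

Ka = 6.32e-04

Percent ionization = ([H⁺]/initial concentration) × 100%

Using Ka equilibrium: x² + Ka×x - Ka×C = 0. Solving: [H⁺] = 1.0931e-02. Percent = (1.0931e-02/0.2) × 100

Percent ionization = 5.47%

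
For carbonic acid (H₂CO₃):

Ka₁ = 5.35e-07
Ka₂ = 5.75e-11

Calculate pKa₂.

pKa₂ = -log(Ka₂) = -log(5.75e-11) = 10.24.

pK_{a2} = 10.24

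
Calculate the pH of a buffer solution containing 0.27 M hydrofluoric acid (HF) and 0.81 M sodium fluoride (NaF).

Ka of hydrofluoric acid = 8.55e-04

pKa = -log(8.55e-04) = 3.07. pH = pKa + log([A⁻]/[HA]) = 3.07 + log(0.81/0.27)

pH = 3.55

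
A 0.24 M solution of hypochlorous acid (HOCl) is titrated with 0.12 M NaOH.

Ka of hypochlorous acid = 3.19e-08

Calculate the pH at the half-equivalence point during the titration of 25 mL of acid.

At half-equivalence [HA] = [A⁻], so Henderson-Hasselbalch gives pH = pKa = -log(3.19e-08) = 7.50.

pH = pKa = 7.50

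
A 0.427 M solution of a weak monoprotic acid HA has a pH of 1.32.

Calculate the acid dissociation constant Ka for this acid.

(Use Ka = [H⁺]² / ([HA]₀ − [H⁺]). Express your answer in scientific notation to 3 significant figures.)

[H⁺] = 10^(−pH) = 10^(−1.32) = 4.786e-02 M. For HA ⇌ H⁺ + A⁻, Ka = [H⁺][A⁻]/[HA] = [H⁺]² / ([HA]₀ − [H⁺]) = (4.786e-02)² / (0.427 − 4.786e-02) = 6.04e-03.

K_a = 6.04e-03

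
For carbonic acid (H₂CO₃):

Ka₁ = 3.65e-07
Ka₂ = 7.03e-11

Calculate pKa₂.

pKa₂ = -log(Ka₂) = -log(7.03e-11) = 10.15.

pK_{a2} = 10.15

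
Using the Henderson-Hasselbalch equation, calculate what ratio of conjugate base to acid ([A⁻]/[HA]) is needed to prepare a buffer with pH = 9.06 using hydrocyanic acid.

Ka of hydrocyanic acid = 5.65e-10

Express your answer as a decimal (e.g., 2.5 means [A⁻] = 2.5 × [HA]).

pKa = -log(5.65e-10) = 9.2480. pH = pKa + log([A⁻]/[HA]), so log([A⁻]/[HA]) = pH − pKa = 9.06 − 9.2480 = -0.1880. [A⁻]/[HA] = 10^(-0.1880) = 0.649

[A⁻]/[HA] = 0.649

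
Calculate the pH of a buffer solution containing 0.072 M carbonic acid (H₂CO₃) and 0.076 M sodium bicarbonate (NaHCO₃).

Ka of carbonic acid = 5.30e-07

pKa = -log(5.30e-07) = 6.28. pH = pKa + log([A⁻]/[HA]) = 6.28 + log(0.076/0.072)

pH = 6.30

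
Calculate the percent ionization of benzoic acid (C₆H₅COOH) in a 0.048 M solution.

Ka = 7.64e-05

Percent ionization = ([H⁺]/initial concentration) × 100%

Using Ka equilibrium: x² + Ka×x - Ka×C = 0. Solving: [H⁺] = 1.8772e-03. Percent = (1.8772e-03/0.048) × 100

Percent ionization = 3.91%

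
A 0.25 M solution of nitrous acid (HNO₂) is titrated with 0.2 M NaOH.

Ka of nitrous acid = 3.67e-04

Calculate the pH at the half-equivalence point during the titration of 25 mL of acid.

At half-equivalence [HA] = [A⁻], so Henderson-Hasselbalch gives pH = pKa = -log(3.67e-04) = 3.44.

pH = pKa = 3.44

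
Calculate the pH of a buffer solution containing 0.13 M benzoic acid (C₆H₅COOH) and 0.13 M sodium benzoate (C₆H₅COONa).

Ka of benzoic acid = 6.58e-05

pKa = -log(6.58e-05) = 4.18. pH = pKa + log([A⁻]/[HA]) = 4.18 + log(0.13/0.13)

pH = 4.18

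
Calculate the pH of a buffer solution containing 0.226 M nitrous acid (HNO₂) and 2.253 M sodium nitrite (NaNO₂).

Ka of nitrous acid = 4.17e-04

pKa = -log(4.17e-04) = 3.38. pH = pKa + log([A⁻]/[HA]) = 3.38 + log(2.253/0.226)

pH = 4.38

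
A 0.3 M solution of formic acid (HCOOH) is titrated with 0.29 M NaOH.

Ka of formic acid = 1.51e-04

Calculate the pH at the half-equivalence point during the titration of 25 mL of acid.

At half-equivalence [HA] = [A⁻], so Henderson-Hasselbalch gives pH = pKa = -log(1.51e-04) = 3.82.

pH = pKa = 3.82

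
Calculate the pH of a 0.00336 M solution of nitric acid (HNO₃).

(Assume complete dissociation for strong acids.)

[H⁺] = 0.00336 M for strong acid. pH = -log[H⁺] = -log(0.00336)

pH = 2.47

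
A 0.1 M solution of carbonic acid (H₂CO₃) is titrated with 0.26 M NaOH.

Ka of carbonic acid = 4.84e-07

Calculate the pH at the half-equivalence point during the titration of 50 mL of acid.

At half-equivalence [HA] = [A⁻], so Henderson-Hasselbalch gives pH = pKa = -log(4.84e-07) = 6.32.

pH = pKa = 6.32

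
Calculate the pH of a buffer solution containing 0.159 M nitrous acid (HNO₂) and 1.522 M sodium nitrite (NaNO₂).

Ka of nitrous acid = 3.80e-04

pKa = -log(3.80e-04) = 3.42. pH = pKa + log([A⁻]/[HA]) = 3.42 + log(1.522/0.159)

pH = 4.40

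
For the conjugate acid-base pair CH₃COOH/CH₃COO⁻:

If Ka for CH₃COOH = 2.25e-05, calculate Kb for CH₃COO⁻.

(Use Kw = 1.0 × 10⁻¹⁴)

For a conjugate pair Ka × Kb = Kw, so Kb = Kw/Ka = 1.0 × 10⁻¹⁴ / 2.25e-05 = 4.44e-10.

K_b = 4.44e-10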